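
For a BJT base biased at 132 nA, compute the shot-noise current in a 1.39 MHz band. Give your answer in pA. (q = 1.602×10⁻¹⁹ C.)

I_n = √(2qI·B)
2qI·B = 2 × 1.602×10⁻¹⁹ × 1.32×10⁻⁷ × 1.39×10⁶ = 5.88×10⁻²⁰ A²
I_n = √(5.88×10⁻²⁰) = 2.42×10⁻¹⁰ A = 242 pA

242 pA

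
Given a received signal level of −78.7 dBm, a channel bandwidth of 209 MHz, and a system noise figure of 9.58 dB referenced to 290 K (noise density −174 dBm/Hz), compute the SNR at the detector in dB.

2.5 dB

Noise floor: N = −174 + 10 log₁₀(B) + NF
10 log₁₀(2.09×10⁸) = 83.2 dB
N = −174 + 83.2 + 9.58 = −81.22 dBm
SNR = P_sig − N = −78.7 − (−81.22) = 2.52 dB → 2.5 dB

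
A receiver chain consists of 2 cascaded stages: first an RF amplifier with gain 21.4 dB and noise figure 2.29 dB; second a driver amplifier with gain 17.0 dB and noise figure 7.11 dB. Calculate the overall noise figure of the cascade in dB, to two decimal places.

2.37 dB

Convert to linear (a loss of L dB is a gain of −L dB): F_i = 10^(NF_i/10), G_i = 10^(G_i,dB/10)
  Stage 1: F_1 = 10^(2.29/10) = 1.694, G_1 = 10^(21.4/10) = 138.0
  Stage 2: F_2 = 10^(7.11/10) = 5.140, G_2 = 10^(17.0/10) = 50.12
Friis cascade:
  F = 1.694 + (5.140 − 1)/138.0 = 1.724
NF = 10 log₁₀(1.724) = 2.37 dB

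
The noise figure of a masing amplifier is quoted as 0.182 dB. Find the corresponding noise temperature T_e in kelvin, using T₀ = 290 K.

F = 10^(0.182/10) = 1.0428
T_e = (F − 1)·T₀ = (1.0428 − 1) × 290 = 12.4 K

12.4 K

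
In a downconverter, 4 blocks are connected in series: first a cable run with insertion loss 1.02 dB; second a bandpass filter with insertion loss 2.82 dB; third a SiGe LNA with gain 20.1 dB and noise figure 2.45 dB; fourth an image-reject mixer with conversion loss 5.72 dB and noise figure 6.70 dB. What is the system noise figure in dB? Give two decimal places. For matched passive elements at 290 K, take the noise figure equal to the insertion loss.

Convert to linear (a loss of L dB is a gain of −L dB): F_i = 10^(NF_i/10), G_i = 10^(G_i,dB/10)
  Stage 1: F_1 = 10^(1.02/10) = 1.265, G_1 = 10^(−1.02/10) = 0.7907
  Stage 2: F_2 = 10^(2.82/10) = 1.914, G_2 = 10^(−2.82/10) = 0.5224
  Stage 3: F_3 = 10^(2.45/10) = 1.758, G_3 = 10^(20.1/10) = 102.3
  Stage 4: F_4 = 10^(6.70/10) = 4.677, G_4 = 10^(−5.72/10) = 0.2679
Friis cascade:
  F = 1.265 + (1.914 − 1)/0.7907 + (1.758 − 1)/0.4130 + (4.677 − 1)/42.27 = 4.343
NF = 10 log₁₀(4.343) = 6.38 dB

6.38 dB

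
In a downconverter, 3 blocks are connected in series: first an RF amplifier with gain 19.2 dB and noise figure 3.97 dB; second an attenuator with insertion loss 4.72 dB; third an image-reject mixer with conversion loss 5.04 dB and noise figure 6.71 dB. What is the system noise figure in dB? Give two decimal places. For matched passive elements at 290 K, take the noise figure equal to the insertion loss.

Convert to linear (a loss of L dB is a gain of −L dB): F_i = 10^(NF_i/10), G_i = 10^(G_i,dB/10)
  Stage 1: F_1 = 10^(3.97/10) = 2.495, G_1 = 10^(19.2/10) = 83.18
  Stage 2: F_2 = 10^(4.72/10) = 2.965, G_2 = 10^(−4.72/10) = 0.3373
  Stage 3: F_3 = 10^(6.71/10) = 4.688, G_3 = 10^(−5.04/10) = 0.3133
Friis cascade:
  F = 2.495 + (2.965 − 1)/83.18 + (4.688 − 1)/28.05 = 2.650
NF = 10 log₁₀(2.650) = 4.23 dB

4.23 dB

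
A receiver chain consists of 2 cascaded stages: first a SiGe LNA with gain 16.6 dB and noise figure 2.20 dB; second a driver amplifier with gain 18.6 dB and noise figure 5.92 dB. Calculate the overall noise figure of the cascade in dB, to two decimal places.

2.36 dB

Convert to linear (a loss of L dB is a gain of −L dB): F_i = 10^(NF_i/10), G_i = 10^(G_i,dB/10)
  Stage 1: F_1 = 10^(2.20/10) = 1.660, G_1 = 10^(16.6/10) = 45.71
  Stage 2: F_2 = 10^(5.92/10) = 3.908, G_2 = 10^(18.6/10) = 72.44
Friis cascade:
  F = 1.660 + (3.908 − 1)/45.71 = 1.723
NF = 10 log₁₀(1.723) = 2.36 dB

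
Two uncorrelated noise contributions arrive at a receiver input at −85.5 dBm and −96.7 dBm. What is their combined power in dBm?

−85.2 dBm

Convert to linear, add, convert back:
P₁ = 2.82×10⁻¹² W, P₂ = 2.14×10⁻¹³ W
P_tot = 3.03×10⁻¹² W → 10 log₁₀(P_tot / 10⁻³) = −85.2 dBm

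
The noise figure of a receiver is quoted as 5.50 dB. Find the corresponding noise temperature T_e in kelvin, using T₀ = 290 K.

739 K

F = 10^(5.50/10) = 3.54813
T_e = (F − 1)·T₀ = (3.54813 − 1) × 290 = 739 K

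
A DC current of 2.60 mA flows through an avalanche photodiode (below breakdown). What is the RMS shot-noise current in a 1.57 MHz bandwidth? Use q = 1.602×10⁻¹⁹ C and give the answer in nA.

I_n = √(2qI·B)
2qI·B = 2 × 1.602×10⁻¹⁹ × 2.60×10⁻³ × 1.57×10⁶ = 1.31×10⁻¹⁵ A²
I_n = √(1.31×10⁻¹⁵) = 3.62×10⁻⁸ A = 36.2 nA

36.2 nA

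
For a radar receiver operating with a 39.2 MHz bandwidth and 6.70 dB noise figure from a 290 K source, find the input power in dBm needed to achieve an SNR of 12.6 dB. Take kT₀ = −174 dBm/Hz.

Sensitivity = −174 + 10 log₁₀(B) + NF + SNR_min
= −174 + 75.93 + 6.70 + 12.6
= −78.77 dBm → −78.8 dBm

−78.8 dBm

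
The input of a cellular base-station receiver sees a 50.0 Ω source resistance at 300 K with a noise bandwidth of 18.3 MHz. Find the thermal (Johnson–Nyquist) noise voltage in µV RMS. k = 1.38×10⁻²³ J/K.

V_n = √(4kTRB)
4kTRB = 4 × 1.38×10⁻²³ × 300 × 5.00×10¹ × 1.83×10⁷ = 1.52×10⁻¹¹ V²
V_n = √(1.52×10⁻¹¹) = 3.89×10⁻⁶ V = 3.89 µV

3.89 µV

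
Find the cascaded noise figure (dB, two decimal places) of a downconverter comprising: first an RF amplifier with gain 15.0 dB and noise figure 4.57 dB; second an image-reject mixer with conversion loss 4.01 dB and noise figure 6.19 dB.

Convert to linear (a loss of L dB is a gain of −L dB): F_i = 10^(NF_i/10), G_i = 10^(G_i,dB/10)
  Stage 1: F_1 = 10^(4.57/10) = 2.864, G_1 = 10^(15.0/10) = 31.62
  Stage 2: F_2 = 10^(6.19/10) = 4.159, G_2 = 10^(−4.01/10) = 0.3972
Friis cascade:
  F = 2.864 + (4.159 − 1)/31.62 = 2.964
NF = 10 log₁₀(2.964) = 4.72 dB

4.72 dB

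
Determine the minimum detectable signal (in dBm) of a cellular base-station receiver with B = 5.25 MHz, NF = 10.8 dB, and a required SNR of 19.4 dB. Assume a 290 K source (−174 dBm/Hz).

Sensitivity = −174 + 10 log₁₀(B) + NF + SNR_min
= −174 + 67.2 + 10.8 + 19.4
= −76.6 dBm → −76.6 dBm

−76.6 dBm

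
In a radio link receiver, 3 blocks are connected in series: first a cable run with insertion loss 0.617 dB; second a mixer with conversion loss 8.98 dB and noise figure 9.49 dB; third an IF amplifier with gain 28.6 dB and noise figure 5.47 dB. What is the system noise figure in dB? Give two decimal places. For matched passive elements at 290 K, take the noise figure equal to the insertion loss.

15.22 dB

Convert to linear (a loss of L dB is a gain of −L dB): F_i = 10^(NF_i/10), G_i = 10^(G_i,dB/10)
  Stage 1: F_1 = 10^(0.617/10) = 1.153, G_1 = 10^(−0.617/10) = 0.8676
  Stage 2: F_2 = 10^(9.49/10) = 8.892, G_2 = 10^(−8.98/10) = 0.1265
  Stage 3: F_3 = 10^(5.47/10) = 3.524, G_3 = 10^(28.6/10) = 724.4
Friis cascade:
  F = 1.153 + (8.892 − 1)/0.8676 + (3.524 − 1)/0.1097 = 33.25
NF = 10 log₁₀(33.25) = 15.22 dB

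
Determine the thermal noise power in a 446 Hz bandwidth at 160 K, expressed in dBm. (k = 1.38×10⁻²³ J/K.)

P_n = kTB = 1.38×10⁻²³ × 160 × 4.46×10² = 9.85×10⁻¹⁹ W
In dBm: 10 log₁₀(9.85×10⁻¹⁹ / 10⁻³) = −150.1 dBm

−150.1 dBm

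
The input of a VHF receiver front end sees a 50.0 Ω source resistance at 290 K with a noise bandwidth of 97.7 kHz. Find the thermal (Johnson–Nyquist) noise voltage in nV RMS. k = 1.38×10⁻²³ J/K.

V_n = √(4kTRB)
4kTRB = 4 × 1.38×10⁻²³ × 290 × 5.00×10¹ × 9.77×10⁴ = 7.82×10⁻¹⁴ V²
V_n = √(7.82×10⁻¹⁴) = 2.80×10⁻⁷ V = 280 nV

280 nV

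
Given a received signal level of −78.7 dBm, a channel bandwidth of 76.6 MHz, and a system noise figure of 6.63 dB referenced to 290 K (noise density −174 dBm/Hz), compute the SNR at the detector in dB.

Noise floor: N = −174 + 10 log₁₀(B) + NF
10 log₁₀(7.66×10⁷) = 78.84 dB
N = −174 + 78.84 + 6.63 = −88.53 dBm
SNR = P_sig − N = −78.7 − (−88.53) = 9.83 dB → 9.8 dB

9.8 dB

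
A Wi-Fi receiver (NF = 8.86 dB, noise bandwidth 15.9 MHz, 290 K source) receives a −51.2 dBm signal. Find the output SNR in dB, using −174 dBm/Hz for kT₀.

Noise floor: N = −174 + 10 log₁₀(B) + NF
10 log₁₀(1.59×10⁷) = 72.01 dB
N = −174 + 72.01 + 8.86 = −93.13 dBm
SNR = P_sig − N = −51.2 − (−93.13) = 41.93 dB → 41.9 dB

41.9 dB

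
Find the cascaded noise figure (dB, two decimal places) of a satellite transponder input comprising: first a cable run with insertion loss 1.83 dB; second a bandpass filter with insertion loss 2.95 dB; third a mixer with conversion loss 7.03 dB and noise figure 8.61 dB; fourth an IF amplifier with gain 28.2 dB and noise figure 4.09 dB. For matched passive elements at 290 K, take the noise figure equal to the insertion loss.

Convert to linear (a loss of L dB is a gain of −L dB): F_i = 10^(NF_i/10), G_i = 10^(G_i,dB/10)
  Stage 1: F_1 = 10^(1.83/10) = 1.524, G_1 = 10^(−1.83/10) = 0.6561
  Stage 2: F_2 = 10^(2.95/10) = 1.972, G_2 = 10^(−2.95/10) = 0.5070
  Stage 3: F_3 = 10^(8.61/10) = 7.261, G_3 = 10^(−7.03/10) = 0.1982
  Stage 4: F_4 = 10^(4.09/10) = 2.564, G_4 = 10^(28.2/10) = 660.7
Friis cascade:
  F = 1.524 + (1.972 − 1)/0.6561 + (7.261 − 1)/0.3327 + (2.564 − 1)/0.06592 = 45.56
NF = 10 log₁₀(45.56) = 16.59 dB

16.59 dB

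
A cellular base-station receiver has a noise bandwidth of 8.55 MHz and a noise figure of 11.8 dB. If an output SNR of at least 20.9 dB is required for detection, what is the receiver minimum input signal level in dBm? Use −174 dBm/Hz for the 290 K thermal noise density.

−72.0 dBm

Sensitivity = −174 + 10 log₁₀(B) + NF + SNR_min
= −174 + 69.32 + 11.8 + 20.9
= −71.98 dBm → −72.0 dBm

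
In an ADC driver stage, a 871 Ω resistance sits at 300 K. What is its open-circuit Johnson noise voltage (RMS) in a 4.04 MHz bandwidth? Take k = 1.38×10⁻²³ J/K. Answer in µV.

7.63 µV

V_n = √(4kTRB)
4kTRB = 4 × 1.38×10⁻²³ × 300 × 8.71×10² × 4.04×10⁶ = 5.83×10⁻¹¹ V²
V_n = √(5.83×10⁻¹¹) = 7.63×10⁻⁶ V = 7.63 µV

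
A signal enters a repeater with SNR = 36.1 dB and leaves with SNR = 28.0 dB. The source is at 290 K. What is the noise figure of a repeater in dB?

8.1 dB

NF (dB) = SNR_in(dB) − SNR_out(dB) when the source is at T₀
NF = 36.1 − 28.0 = 8.1 dB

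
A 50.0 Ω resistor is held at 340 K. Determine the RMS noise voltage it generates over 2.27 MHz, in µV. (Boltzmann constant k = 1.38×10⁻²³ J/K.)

V_n = √(4kTRB)
4kTRB = 4 × 1.38×10⁻²³ × 340 × 5.00×10¹ × 2.27×10⁶ = 2.13×10⁻¹² V²
V_n = √(2.13×10⁻¹²) = 1.46×10⁻⁶ V = 1.46 µV

1.46 µV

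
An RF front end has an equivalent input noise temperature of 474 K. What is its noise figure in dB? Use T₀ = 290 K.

F = 1 + T_e/T₀ = 1 + 474/290 = 2.63448
NF = 10 log₁₀(2.63448) = 4.21 dB

4.21 dB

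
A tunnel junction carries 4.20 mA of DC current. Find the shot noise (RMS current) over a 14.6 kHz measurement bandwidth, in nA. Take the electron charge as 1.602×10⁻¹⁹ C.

I_n = √(2qI·B)
2qI·B = 2 × 1.602×10⁻¹⁹ × 4.20×10⁻³ × 1.46×10⁴ = 1.96×10⁻¹⁷ A²
I_n = √(1.96×10⁻¹⁷) = 4.43×10⁻⁹ A = 4.43 nA

4.43 nA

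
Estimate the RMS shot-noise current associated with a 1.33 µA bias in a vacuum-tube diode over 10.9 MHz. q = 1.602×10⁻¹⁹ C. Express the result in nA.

2.16 nA

I_n = √(2qI·B)
2qI·B = 2 × 1.602×10⁻¹⁹ × 1.33×10⁻⁶ × 1.09×10⁷ = 4.64×10⁻¹⁸ A²
I_n = √(4.64×10⁻¹⁸) = 2.16×10⁻⁹ A = 2.16 nA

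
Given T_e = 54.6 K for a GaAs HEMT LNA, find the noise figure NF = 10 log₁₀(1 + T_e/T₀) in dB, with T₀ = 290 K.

0.749 dB

F = 1 + T_e/T₀ = 1 + 54.6/290 = 1.18828
NF = 10 log₁₀(1.18828) = 0.749 dB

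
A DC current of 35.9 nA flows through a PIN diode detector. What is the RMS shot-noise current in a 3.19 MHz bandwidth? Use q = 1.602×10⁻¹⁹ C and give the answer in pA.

192 pA

I_n = √(2qI·B)
2qI·B = 2 × 1.602×10⁻¹⁹ × 3.59×10⁻⁸ × 3.19×10⁶ = 3.67×10⁻²⁰ A²
I_n = √(3.67×10⁻²⁰) = 1.92×10⁻¹⁰ A = 192 pA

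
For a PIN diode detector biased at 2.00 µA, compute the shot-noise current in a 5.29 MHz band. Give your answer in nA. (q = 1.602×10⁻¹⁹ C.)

1.84 nA

I_n = √(2qI·B)
2qI·B = 2 × 1.602×10⁻¹⁹ × 2.00×10⁻⁶ × 5.29×10⁶ = 3.39×10⁻¹⁸ A²
I_n = √(3.39×10⁻¹⁸) = 1.84×10⁻⁹ A = 1.84 nA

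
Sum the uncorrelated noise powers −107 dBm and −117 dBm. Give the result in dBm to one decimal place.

−106.6 dBm

Convert to linear, add, convert back:
P₁ = 2.00×10⁻¹⁴ W, P₂ = 2.00×10⁻¹⁵ W
P_tot = 2.19×10⁻¹⁴ W → 10 log₁₀(P_tot / 10⁻³) = −106.6 dBm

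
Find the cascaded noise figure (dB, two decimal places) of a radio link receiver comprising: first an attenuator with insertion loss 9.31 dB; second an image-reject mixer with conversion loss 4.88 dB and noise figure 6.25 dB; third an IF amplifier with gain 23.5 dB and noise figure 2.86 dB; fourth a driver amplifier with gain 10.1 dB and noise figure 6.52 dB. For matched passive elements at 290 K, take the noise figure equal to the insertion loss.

Convert to linear (a loss of L dB is a gain of −L dB): F_i = 10^(NF_i/10), G_i = 10^(G_i,dB/10)
  Stage 1: F_1 = 10^(9.31/10) = 8.531, G_1 = 10^(−9.31/10) = 0.1172
  Stage 2: F_2 = 10^(6.25/10) = 4.217, G_2 = 10^(−4.88/10) = 0.3251
  Stage 3: F_3 = 10^(2.86/10) = 1.932, G_3 = 10^(23.5/10) = 223.9
  Stage 4: F_4 = 10^(6.52/10) = 4.487, G_4 = 10^(10.1/10) = 10.23
Friis cascade:
  F = 8.531 + (4.217 − 1)/0.1172 + (1.932 − 1)/0.03811 + (4.487 − 1)/8.531 = 60.84
NF = 10 log₁₀(60.84) = 17.84 dB

17.84 dB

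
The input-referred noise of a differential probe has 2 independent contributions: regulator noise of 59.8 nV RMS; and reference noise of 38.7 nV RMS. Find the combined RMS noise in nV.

Uncorrelated sources add in power (mean-square): V_tot = √(ΣV_i²)
V_tot = √[(5.98×10⁻⁸)² + (3.87×10⁻⁸)²] = 7.12×10⁻⁸ V = 71.2 nV

71.2 nV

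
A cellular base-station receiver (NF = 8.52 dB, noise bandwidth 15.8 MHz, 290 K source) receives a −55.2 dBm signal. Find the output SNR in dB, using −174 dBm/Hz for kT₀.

Noise floor: N = −174 + 10 log₁₀(B) + NF
10 log₁₀(1.58×10⁷) = 71.99 dB
N = −174 + 71.99 + 8.52 = −93.49 dBm
SNR = P_sig − N = −55.2 − (−93.49) = 38.29 dB → 38.3 dB

38.3 dB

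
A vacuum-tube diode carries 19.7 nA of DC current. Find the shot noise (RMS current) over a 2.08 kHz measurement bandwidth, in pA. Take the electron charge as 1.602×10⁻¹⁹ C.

3.62 pA

I_n = √(2qI·B)
2qI·B = 2 × 1.602×10⁻¹⁹ × 1.97×10⁻⁸ × 2.08×10³ = 1.31×10⁻²³ A²
I_n = √(1.31×10⁻²³) = 3.62×10⁻¹² A = 3.62 pA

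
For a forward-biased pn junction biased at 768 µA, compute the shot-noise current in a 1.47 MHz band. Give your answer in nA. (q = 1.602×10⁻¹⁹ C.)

I_n = √(2qI·B)
2qI·B = 2 × 1.602×10⁻¹⁹ × 7.68×10⁻⁴ × 1.47×10⁶ = 3.62×10⁻¹⁶ A²
I_n = √(3.62×10⁻¹⁶) = 1.90×10⁻⁸ A = 19.0 nA

19.0 nA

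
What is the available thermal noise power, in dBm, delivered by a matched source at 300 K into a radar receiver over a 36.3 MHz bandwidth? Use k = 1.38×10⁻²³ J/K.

P_n = kTB = 1.38×10⁻²³ × 300 × 3.63×10⁷ = 1.50×10⁻¹³ W
In dBm: 10 log₁₀(1.50×10⁻¹³ / 10⁻³) = −98.2 dBm

−98.2 dBm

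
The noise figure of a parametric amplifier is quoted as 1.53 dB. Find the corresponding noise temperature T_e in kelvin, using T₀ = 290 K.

F = 10^(1.53/10) = 1.42233
T_e = (F − 1)·T₀ = (1.42233 − 1) × 290 = 122 K

122 K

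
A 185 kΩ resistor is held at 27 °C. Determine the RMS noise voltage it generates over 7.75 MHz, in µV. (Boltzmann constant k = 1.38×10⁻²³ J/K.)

T = 27 °C + 273.15 = 300.15 K
V_n = √(4kTRB)
4kTRB = 4 × 1.38×10⁻²³ × 300.15 × 1.85×10⁵ × 7.75×10⁶ = 2.38×10⁻⁸ V²
V_n = √(2.38×10⁻⁸) = 1.54×10⁻⁴ V = 154 µV

154 µV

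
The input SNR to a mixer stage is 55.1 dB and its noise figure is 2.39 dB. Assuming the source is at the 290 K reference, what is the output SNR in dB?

By definition F = SNR_in/SNR_out, so in dB: SNR_out = SNR_in − NF
SNR_out = 55.1 − 2.39 = 52.71 dB

52.71 dB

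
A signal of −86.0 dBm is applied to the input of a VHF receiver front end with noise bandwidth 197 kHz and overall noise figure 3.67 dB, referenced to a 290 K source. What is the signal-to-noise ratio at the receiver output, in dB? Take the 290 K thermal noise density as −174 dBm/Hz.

31.4 dB

Noise floor: N = −174 + 10 log₁₀(B) + NF
10 log₁₀(1.97×10⁵) = 52.94 dB
N = −174 + 52.94 + 3.67 = −117.39 dBm
SNR = P_sig − N = −86.0 − (−117.39) = 31.39 dB → 31.4 dB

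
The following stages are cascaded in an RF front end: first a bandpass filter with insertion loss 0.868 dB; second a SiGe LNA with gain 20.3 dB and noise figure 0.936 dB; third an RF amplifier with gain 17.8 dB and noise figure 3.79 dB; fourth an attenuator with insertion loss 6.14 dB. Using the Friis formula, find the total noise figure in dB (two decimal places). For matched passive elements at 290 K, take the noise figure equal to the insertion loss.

1.85 dB

Convert to linear (a loss of L dB is a gain of −L dB): F_i = 10^(NF_i/10), G_i = 10^(G_i,dB/10)
  Stage 1: F_1 = 10^(0.868/10) = 1.221, G_1 = 10^(−0.868/10) = 0.8188
  Stage 2: F_2 = 10^(0.936/10) = 1.241, G_2 = 10^(20.3/10) = 107.2
  Stage 3: F_3 = 10^(3.79/10) = 2.393, G_3 = 10^(17.8/10) = 60.26
  Stage 4: F_4 = 10^(6.14/10) = 4.111, G_4 = 10^(−6.14/10) = 0.2432
Friis cascade:
  F = 1.221 + (1.241 − 1)/0.8188 + (2.393 − 1)/87.74 + (4.111 − 1)/5287 = 1.531
NF = 10 log₁₀(1.531) = 1.85 dB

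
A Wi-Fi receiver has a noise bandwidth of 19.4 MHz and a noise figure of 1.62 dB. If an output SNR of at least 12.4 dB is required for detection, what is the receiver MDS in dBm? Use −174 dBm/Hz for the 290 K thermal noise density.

Sensitivity = −174 + 10 log₁₀(B) + NF + SNR_min
= −174 + 72.88 + 1.62 + 12.4
= −87.10 dBm → −87.1 dBm

−87.1 dBm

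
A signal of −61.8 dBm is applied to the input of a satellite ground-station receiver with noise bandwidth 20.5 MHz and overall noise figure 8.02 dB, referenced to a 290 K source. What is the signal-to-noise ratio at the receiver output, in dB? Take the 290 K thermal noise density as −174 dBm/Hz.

Noise floor: N = −174 + 10 log₁₀(B) + NF
10 log₁₀(2.05×10⁷) = 73.12 dB
N = −174 + 73.12 + 8.02 = −92.86 dBm
SNR = P_sig − N = −61.8 − (−92.86) = 31.06 dB → 31.1 dB

31.1 dB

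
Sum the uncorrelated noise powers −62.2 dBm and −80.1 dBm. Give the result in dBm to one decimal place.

−62.1 dBm

Convert to linear, add, convert back:
P₁ = 6.03×10⁻¹⁰ W, P₂ = 9.77×10⁻¹² W
P_tot = 6.12×10⁻¹⁰ W → 10 log₁₀(P_tot / 10⁻³) = −62.1 dBm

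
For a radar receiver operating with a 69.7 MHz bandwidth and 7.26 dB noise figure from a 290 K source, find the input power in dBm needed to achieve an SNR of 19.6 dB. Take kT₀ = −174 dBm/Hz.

Sensitivity = −174 + 10 log₁₀(B) + NF + SNR_min
= −174 + 78.43 + 7.26 + 19.6
= −68.71 dBm → −68.7 dBm

−68.7 dBm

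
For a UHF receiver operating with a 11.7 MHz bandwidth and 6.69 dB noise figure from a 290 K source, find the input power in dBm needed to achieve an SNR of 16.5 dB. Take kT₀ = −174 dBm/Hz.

Sensitivity = −174 + 10 log₁₀(B) + NF + SNR_min
= −174 + 70.68 + 6.69 + 16.5
= −80.13 dBm → −80.1 dBm

−80.1 dBm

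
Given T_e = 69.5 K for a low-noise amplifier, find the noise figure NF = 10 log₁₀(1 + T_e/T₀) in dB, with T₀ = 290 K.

F = 1 + T_e/T₀ = 1 + 69.5/290 = 1.23966
NF = 10 log₁₀(1.23966) = 0.933 dB

0.933 dB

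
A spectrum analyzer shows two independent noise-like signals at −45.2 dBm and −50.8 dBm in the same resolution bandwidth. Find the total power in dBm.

Convert to linear, add, convert back:
P₁ = 3.02×10⁻⁸ W, P₂ = 8.32×10⁻⁹ W
P_tot = 3.85×10⁻⁸ W → 10 log₁₀(P_tot / 10⁻³) = −44.1 dBm

−44.1 dBm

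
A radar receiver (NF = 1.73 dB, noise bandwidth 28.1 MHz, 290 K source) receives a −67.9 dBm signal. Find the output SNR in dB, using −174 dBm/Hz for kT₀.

Noise floor: N = −174 + 10 log₁₀(B) + NF
10 log₁₀(2.81×10⁷) = 74.49 dB
N = −174 + 74.49 + 1.73 = −97.78 dBm
SNR = P_sig − N = −67.9 − (−97.78) = 29.88 dB → 29.9 dB

29.9 dB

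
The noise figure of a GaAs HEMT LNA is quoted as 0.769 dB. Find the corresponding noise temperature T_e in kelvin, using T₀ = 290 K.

F = 10^(0.769/10) = 1.19371
T_e = (F − 1)·T₀ = (1.19371 − 1) × 290 = 56.2 K

56.2 K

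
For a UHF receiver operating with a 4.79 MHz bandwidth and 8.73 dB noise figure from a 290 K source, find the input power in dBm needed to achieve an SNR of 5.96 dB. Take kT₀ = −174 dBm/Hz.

−92.5 dBm

Sensitivity = −174 + 10 log₁₀(B) + NF + SNR_min
= −174 + 66.8 + 8.73 + 5.96
= −92.51 dBm → −92.5 dBm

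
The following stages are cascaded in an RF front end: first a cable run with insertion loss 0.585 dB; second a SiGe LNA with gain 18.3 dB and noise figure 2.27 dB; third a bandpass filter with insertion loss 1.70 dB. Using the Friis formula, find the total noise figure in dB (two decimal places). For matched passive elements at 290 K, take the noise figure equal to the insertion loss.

Convert to linear (a loss of L dB is a gain of −L dB): F_i = 10^(NF_i/10), G_i = 10^(G_i,dB/10)
  Stage 1: F_1 = 10^(0.585/10) = 1.144, G_1 = 10^(−0.585/10) = 0.8740
  Stage 2: F_2 = 10^(2.27/10) = 1.687, G_2 = 10^(18.3/10) = 67.61
  Stage 3: F_3 = 10^(1.70/10) = 1.479, G_3 = 10^(−1.70/10) = 0.6761
Friis cascade:
  F = 1.144 + (1.687 − 1)/0.8740 + (1.479 − 1)/59.09 = 1.938
NF = 10 log₁₀(1.938) = 2.87 dB

2.87 dB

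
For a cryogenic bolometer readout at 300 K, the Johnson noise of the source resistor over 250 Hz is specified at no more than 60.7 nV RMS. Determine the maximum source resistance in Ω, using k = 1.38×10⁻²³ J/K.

890 Ω

Johnson–Nyquist: V_n = √(4kTRB) ⇒ R = V_n² / (4kTB)
4kTB = 4 × 1.38×10⁻²³ × 300 × 2.50×10² = 4.14×10⁻¹⁸
R = (6.07×10⁻⁸)² / 4.14×10⁻¹⁸ = 8.90×10² Ω = 890 Ω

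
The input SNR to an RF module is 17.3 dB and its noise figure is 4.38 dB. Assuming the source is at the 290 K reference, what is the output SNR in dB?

12.92 dB

By definition F = SNR_in/SNR_out, so in dB: SNR_out = SNR_in − NF
SNR_out = 17.3 − 4.38 = 12.92 dB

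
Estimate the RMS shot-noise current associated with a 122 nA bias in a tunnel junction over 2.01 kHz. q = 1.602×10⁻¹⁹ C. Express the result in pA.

I_n = √(2qI·B)
2qI·B = 2 × 1.602×10⁻¹⁹ × 1.22×10⁻⁷ × 2.01×10³ = 7.86×10⁻²³ A²
I_n = √(7.86×10⁻²³) = 8.86×10⁻¹² A = 8.86 pA

8.86 pA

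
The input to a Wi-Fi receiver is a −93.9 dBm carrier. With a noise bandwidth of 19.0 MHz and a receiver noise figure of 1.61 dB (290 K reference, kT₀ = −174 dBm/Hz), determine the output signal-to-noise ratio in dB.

Noise floor: N = −174 + 10 log₁₀(B) + NF
10 log₁₀(1.90×10⁷) = 72.79 dB
N = −174 + 72.79 + 1.61 = −99.60 dBm
SNR = P_sig − N = −93.9 − (−99.60) = 5.70 dB → 5.7 dB

5.7 dB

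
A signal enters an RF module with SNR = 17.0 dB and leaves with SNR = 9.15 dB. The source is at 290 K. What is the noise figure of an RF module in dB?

7.85 dB

NF (dB) = SNR_in(dB) − SNR_out(dB) when the source is at T₀
NF = 17.0 − 9.15 = 7.85 dB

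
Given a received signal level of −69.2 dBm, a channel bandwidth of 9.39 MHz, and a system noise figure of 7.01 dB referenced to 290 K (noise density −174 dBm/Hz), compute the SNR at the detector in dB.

Noise floor: N = −174 + 10 log₁₀(B) + NF
10 log₁₀(9.39×10⁶) = 69.73 dB
N = −174 + 69.73 + 7.01 = −97.26 dBm
SNR = P_sig − N = −69.2 − (−97.26) = 28.06 dB → 28.1 dB

28.1 dB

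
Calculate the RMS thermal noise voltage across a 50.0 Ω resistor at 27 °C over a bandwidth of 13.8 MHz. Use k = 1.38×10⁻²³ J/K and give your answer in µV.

T = 27 °C + 273.15 = 300.15 K
V_n = √(4kTRB)
4kTRB = 4 × 1.38×10⁻²³ × 300.15 × 5.00×10¹ × 1.38×10⁷ = 1.14×10⁻¹¹ V²
V_n = √(1.14×10⁻¹¹) = 3.38×10⁻⁶ V = 3.38 µV

3.38 µV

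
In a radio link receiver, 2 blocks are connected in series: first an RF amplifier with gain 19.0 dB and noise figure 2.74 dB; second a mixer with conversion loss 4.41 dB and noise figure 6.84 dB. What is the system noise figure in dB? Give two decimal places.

Convert to linear (a loss of L dB is a gain of −L dB): F_i = 10^(NF_i/10), G_i = 10^(G_i,dB/10)
  Stage 1: F_1 = 10^(2.74/10) = 1.879, G_1 = 10^(19.0/10) = 79.43
  Stage 2: F_2 = 10^(6.84/10) = 4.831, G_2 = 10^(−4.41/10) = 0.3622
Friis cascade:
  F = 1.879 + (4.831 − 1)/79.43 = 1.928
NF = 10 log₁₀(1.928) = 2.85 dB

2.85 dB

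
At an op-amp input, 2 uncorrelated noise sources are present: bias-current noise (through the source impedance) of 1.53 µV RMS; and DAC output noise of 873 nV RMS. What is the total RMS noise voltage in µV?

Uncorrelated sources add in power (mean-square): V_tot = √(ΣV_i²)
V_tot = √[(1.53×10⁻⁶)² + (8.73×10⁻⁷)²] = 1.76×10⁻⁶ V = 1.76 µV

1.76 µV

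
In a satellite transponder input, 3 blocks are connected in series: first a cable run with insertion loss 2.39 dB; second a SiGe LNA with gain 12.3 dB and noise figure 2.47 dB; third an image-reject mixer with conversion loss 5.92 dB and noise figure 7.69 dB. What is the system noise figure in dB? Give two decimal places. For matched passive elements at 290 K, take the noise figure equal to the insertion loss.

5.51 dB

Convert to linear (a loss of L dB is a gain of −L dB): F_i = 10^(NF_i/10), G_i = 10^(G_i,dB/10)
  Stage 1: F_1 = 10^(2.39/10) = 1.734, G_1 = 10^(−2.39/10) = 0.5768
  Stage 2: F_2 = 10^(2.47/10) = 1.766, G_2 = 10^(12.3/10) = 16.98
  Stage 3: F_3 = 10^(7.69/10) = 5.875, G_3 = 10^(−5.92/10) = 0.2559
Friis cascade:
  F = 1.734 + (1.766 − 1)/0.5768 + (5.875 − 1)/9.795 = 3.560
NF = 10 log₁₀(3.560) = 5.51 dB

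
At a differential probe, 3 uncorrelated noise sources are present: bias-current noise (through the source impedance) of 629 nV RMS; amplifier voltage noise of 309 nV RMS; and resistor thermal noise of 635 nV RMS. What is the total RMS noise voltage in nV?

946 nV

Uncorrelated sources add in power (mean-square): V_tot = √(ΣV_i²)
V_tot = √[(6.29×10⁻⁷)² + (3.09×10⁻⁷)² + (6.35×10⁻⁷)²] = 9.46×10⁻⁷ V = 946 nV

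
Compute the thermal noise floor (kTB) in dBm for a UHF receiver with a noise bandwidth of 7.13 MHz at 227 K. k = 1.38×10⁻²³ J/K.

−106.5 dBm

P_n = kTB = 1.38×10⁻²³ × 227 × 7.13×10⁶ = 2.23×10⁻¹⁴ W
In dBm: 10 log₁₀(2.23×10⁻¹⁴ / 10⁻³) = −106.5 dBm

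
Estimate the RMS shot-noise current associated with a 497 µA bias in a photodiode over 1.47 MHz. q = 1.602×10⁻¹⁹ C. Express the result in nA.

I_n = √(2qI·B)
2qI·B = 2 × 1.602×10⁻¹⁹ × 4.97×10⁻⁴ × 1.47×10⁶ = 2.34×10⁻¹⁶ A²
I_n = √(2.34×10⁻¹⁶) = 1.53×10⁻⁸ A = 15.3 nA

15.3 nA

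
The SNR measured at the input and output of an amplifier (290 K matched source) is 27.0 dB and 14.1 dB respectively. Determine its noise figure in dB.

12.9 dB

NF (dB) = SNR_in(dB) − SNR_out(dB) when the source is at T₀
NF = 27.0 − 14.1 = 12.9 dB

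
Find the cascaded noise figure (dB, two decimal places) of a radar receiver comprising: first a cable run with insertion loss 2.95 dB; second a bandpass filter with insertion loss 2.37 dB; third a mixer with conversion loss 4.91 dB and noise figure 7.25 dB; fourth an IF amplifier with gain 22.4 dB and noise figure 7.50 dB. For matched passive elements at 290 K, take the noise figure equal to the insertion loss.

Convert to linear (a loss of L dB is a gain of −L dB): F_i = 10^(NF_i/10), G_i = 10^(G_i,dB/10)
  Stage 1: F_1 = 10^(2.95/10) = 1.972, G_1 = 10^(−2.95/10) = 0.5070
  Stage 2: F_2 = 10^(2.37/10) = 1.726, G_2 = 10^(−2.37/10) = 0.5794
  Stage 3: F_3 = 10^(7.25/10) = 5.309, G_3 = 10^(−4.91/10) = 0.3228
  Stage 4: F_4 = 10^(7.50/10) = 5.623, G_4 = 10^(22.4/10) = 173.8
Friis cascade:
  F = 1.972 + (1.726 − 1)/0.5070 + (5.309 − 1)/0.2938 + (5.623 − 1)/0.09484 = 66.82
NF = 10 log₁₀(66.82) = 18.25 dB

18.25 dB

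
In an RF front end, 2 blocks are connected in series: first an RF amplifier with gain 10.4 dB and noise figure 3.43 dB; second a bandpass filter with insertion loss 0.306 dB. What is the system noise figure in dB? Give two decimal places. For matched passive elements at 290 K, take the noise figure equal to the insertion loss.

Convert to linear (a loss of L dB is a gain of −L dB): F_i = 10^(NF_i/10), G_i = 10^(G_i,dB/10)
  Stage 1: F_1 = 10^(3.43/10) = 2.203, G_1 = 10^(10.4/10) = 10.96
  Stage 2: F_2 = 10^(0.306/10) = 1.073, G_2 = 10^(−0.306/10) = 0.9320
Friis cascade:
  F = 2.203 + (1.073 − 1)/10.96 = 2.210
NF = 10 log₁₀(2.210) = 3.44 dB

3.44 dB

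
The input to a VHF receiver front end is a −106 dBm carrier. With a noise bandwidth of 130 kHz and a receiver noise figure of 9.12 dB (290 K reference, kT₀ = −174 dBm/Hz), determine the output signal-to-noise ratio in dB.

7.7 dB

Noise floor: N = −174 + 10 log₁₀(B) + NF
10 log₁₀(1.30×10⁵) = 51.14 dB
N = −174 + 51.14 + 9.12 = −113.74 dBm
SNR = P_sig − N = −106 − (−113.74) = 7.74 dB → 7.7 dB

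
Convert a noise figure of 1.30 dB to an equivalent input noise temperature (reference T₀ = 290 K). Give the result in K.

F = 10^(1.30/10) = 1.34896
T_e = (F − 1)·T₀ = (1.34896 − 1) × 290 = 101 K

101 K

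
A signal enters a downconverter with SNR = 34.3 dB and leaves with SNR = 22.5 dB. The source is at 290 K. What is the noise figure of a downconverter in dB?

NF (dB) = SNR_in(dB) − SNR_out(dB) when the source is at T₀
NF = 34.3 − 22.5 = 11.8 dB

11.8 dB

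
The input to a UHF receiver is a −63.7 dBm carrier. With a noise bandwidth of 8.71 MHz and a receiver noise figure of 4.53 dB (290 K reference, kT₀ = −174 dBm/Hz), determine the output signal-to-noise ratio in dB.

Noise floor: N = −174 + 10 log₁₀(B) + NF
10 log₁₀(8.71×10⁶) = 69.4 dB
N = −174 + 69.4 + 4.53 = −100.07 dBm
SNR = P_sig − N = −63.7 − (−100.07) = 36.37 dB → 36.4 dB

36.4 dB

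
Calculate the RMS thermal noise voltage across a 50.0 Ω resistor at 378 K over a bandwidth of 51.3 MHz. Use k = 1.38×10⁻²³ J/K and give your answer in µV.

7.32 µV

V_n = √(4kTRB)
4kTRB = 4 × 1.38×10⁻²³ × 378 × 5.00×10¹ × 5.13×10⁷ = 5.35×10⁻¹¹ V²
V_n = √(5.35×10⁻¹¹) = 7.32×10⁻⁶ V = 7.32 µV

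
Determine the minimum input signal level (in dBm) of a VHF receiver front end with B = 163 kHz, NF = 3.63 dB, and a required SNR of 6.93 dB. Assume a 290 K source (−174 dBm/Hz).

Sensitivity = −174 + 10 log₁₀(B) + NF + SNR_min
= −174 + 52.12 + 3.63 + 6.93
= −111.32 dBm → −111.3 dBm

−111.3 dBm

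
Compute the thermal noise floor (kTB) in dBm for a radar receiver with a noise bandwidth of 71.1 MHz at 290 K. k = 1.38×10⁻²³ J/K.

P_n = kTB = 1.38×10⁻²³ × 290 × 7.11×10⁷ = 2.85×10⁻¹³ W
In dBm: 10 log₁₀(2.85×10⁻¹³ / 10⁻³) = −95.5 dBm

−95.5 dBm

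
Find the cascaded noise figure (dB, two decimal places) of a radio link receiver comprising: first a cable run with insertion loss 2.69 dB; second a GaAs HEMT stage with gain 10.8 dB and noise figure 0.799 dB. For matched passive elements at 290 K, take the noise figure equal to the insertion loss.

3.49 dB

Convert to linear (a loss of L dB is a gain of −L dB): F_i = 10^(NF_i/10), G_i = 10^(G_i,dB/10)
  Stage 1: F_1 = 10^(2.69/10) = 1.858, G_1 = 10^(−2.69/10) = 0.5383
  Stage 2: F_2 = 10^(0.799/10) = 1.202, G_2 = 10^(10.8/10) = 12.02
Friis cascade:
  F = 1.858 + (1.202 − 1)/0.5383 = 2.233
NF = 10 log₁₀(2.233) = 3.49 dB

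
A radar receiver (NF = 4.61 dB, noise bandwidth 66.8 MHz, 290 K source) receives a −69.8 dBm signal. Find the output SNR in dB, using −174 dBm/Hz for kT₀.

21.3 dB

Noise floor: N = −174 + 10 log₁₀(B) + NF
10 log₁₀(6.68×10⁷) = 78.25 dB
N = −174 + 78.25 + 4.61 = −91.14 dBm
SNR = P_sig − N = −69.8 − (−91.14) = 21.34 dB → 21.3 dB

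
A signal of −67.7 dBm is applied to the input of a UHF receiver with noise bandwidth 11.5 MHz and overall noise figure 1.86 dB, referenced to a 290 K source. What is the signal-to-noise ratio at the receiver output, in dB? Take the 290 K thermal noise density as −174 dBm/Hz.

33.8 dB

Noise floor: N = −174 + 10 log₁₀(B) + NF
10 log₁₀(1.15×10⁷) = 70.61 dB
N = −174 + 70.61 + 1.86 = −101.53 dBm
SNR = P_sig − N = −67.7 − (−101.53) = 33.83 dB → 33.8 dB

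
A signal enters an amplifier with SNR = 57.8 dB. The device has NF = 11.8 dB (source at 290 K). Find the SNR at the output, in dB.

46.0 dB

By definition F = SNR_in/SNR_out, so in dB: SNR_out = SNR_in − NF
SNR_out = 57.8 − 11.8 = 46.0 dB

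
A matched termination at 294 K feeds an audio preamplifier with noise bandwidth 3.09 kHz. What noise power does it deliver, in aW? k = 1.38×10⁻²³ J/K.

12.5 aW

P_n = kTB = 1.38×10⁻²³ × 294 × 3.09×10³ = 1.25×10⁻¹⁷ W = 12.5 aW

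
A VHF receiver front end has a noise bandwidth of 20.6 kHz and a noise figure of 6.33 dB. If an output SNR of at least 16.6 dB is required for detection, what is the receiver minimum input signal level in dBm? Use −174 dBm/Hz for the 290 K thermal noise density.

−107.9 dBm

Sensitivity = −174 + 10 log₁₀(B) + NF + SNR_min
= −174 + 43.14 + 6.33 + 16.6
= −107.93 dBm → −107.9 dBm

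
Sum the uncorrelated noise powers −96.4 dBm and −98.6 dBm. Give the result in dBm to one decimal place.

−94.4 dBm

Convert to linear, add, convert back:
P₁ = 2.29×10⁻¹³ W, P₂ = 1.38×10⁻¹³ W
P_tot = 3.67×10⁻¹³ W → 10 log₁₀(P_tot / 10⁻³) = −94.4 dBm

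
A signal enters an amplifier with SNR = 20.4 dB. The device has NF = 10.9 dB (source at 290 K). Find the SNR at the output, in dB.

9.5 dB

By definition F = SNR_in/SNR_out, so in dB: SNR_out = SNR_in − NF
SNR_out = 20.4 − 10.9 = 9.5 dB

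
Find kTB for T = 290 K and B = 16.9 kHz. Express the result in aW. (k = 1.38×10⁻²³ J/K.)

P_n = kTB = 1.38×10⁻²³ × 290 × 1.69×10⁴ = 6.76×10⁻¹⁷ W = 67.6 aW

67.6 aW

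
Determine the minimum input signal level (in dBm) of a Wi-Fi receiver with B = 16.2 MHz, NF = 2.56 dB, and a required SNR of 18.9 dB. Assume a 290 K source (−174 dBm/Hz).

−80.4 dBm

Sensitivity = −174 + 10 log₁₀(B) + NF + SNR_min
= −174 + 72.1 + 2.56 + 18.9
= −80.44 dBm → −80.4 dBm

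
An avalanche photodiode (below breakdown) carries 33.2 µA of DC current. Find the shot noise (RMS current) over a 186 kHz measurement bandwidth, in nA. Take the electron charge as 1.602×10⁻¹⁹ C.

I_n = √(2qI·B)
2qI·B = 2 × 1.602×10⁻¹⁹ × 3.32×10⁻⁵ × 1.86×10⁵ = 1.98×10⁻¹⁸ A²
I_n = √(1.98×10⁻¹⁸) = 1.41×10⁻⁹ A = 1.41 nA

1.41 nA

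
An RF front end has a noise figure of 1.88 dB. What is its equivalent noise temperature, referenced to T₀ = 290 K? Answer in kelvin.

157 K

F = 10^(1.88/10) = 1.5417
T_e = (F − 1)·T₀ = (1.5417 − 1) × 290 = 157 K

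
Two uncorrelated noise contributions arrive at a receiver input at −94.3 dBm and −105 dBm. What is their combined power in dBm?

−93.9 dBm

Convert to linear, add, convert back:
P₁ = 3.72×10⁻¹³ W, P₂ = 3.16×10⁻¹⁴ W
P_tot = 4.03×10⁻¹³ W → 10 log₁₀(P_tot / 10⁻³) = −93.9 dBm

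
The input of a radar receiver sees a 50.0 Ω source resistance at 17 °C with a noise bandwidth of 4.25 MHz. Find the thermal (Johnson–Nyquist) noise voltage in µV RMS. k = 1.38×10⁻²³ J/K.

T = 17 °C + 273.15 = 290.15 K
V_n = √(4kTRB)
4kTRB = 4 × 1.38×10⁻²³ × 290.15 × 5.00×10¹ × 4.25×10⁶ = 3.40×10⁻¹² V²
V_n = √(3.40×10⁻¹²) = 1.84×10⁻⁶ V = 1.84 µV

1.84 µV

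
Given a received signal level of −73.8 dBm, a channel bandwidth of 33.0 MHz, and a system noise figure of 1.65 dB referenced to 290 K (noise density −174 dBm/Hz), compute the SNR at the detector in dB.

23.4 dB

Noise floor: N = −174 + 10 log₁₀(B) + NF
10 log₁₀(3.30×10⁷) = 75.19 dB
N = −174 + 75.19 + 1.65 = −97.16 dBm
SNR = P_sig − N = −73.8 − (−97.16) = 23.36 dB → 23.4 dB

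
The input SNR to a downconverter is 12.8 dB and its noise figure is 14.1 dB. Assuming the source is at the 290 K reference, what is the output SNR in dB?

−1.3 dB

By definition F = SNR_in/SNR_out, so in dB: SNR_out = SNR_in − NF
SNR_out = 12.8 − 14.1 = −1.3 dB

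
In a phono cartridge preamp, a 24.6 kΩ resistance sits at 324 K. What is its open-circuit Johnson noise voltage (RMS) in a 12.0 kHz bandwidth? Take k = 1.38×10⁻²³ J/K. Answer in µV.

2.30 µV

V_n = √(4kTRB)
4kTRB = 4 × 1.38×10⁻²³ × 324 × 2.46×10⁴ × 1.20×10⁴ = 5.28×10⁻¹² V²
V_n = √(5.28×10⁻¹²) = 2.30×10⁻⁶ V = 2.30 µV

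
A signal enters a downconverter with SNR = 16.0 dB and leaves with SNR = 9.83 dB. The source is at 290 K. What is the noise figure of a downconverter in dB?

NF (dB) = SNR_in(dB) − SNR_out(dB) when the source is at T₀
NF = 16.0 − 9.83 = 6.17 dB

6.17 dB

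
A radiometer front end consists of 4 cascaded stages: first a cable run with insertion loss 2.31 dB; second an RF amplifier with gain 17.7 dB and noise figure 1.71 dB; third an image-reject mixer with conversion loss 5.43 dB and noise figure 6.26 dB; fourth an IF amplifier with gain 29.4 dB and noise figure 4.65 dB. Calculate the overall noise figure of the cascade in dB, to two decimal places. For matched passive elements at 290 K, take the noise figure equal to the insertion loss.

4.49 dB

Convert to linear (a loss of L dB is a gain of −L dB): F_i = 10^(NF_i/10), G_i = 10^(G_i,dB/10)
  Stage 1: F_1 = 10^(2.31/10) = 1.702, G_1 = 10^(−2.31/10) = 0.5875
  Stage 2: F_2 = 10^(1.71/10) = 1.483, G_2 = 10^(17.7/10) = 58.88
  Stage 3: F_3 = 10^(6.26/10) = 4.227, G_3 = 10^(−5.43/10) = 0.2864
  Stage 4: F_4 = 10^(4.65/10) = 2.917, G_4 = 10^(29.4/10) = 871.0
Friis cascade:
  F = 1.702 + (1.483 − 1)/0.5875 + (4.227 − 1)/34.59 + (2.917 − 1)/9.908 = 2.810
NF = 10 log₁₀(2.810) = 4.49 dB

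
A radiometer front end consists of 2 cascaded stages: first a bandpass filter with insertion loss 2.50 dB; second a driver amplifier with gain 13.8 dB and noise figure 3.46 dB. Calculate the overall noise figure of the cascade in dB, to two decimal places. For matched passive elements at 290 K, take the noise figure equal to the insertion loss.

5.96 dB

Convert to linear (a loss of L dB is a gain of −L dB): F_i = 10^(NF_i/10), G_i = 10^(G_i,dB/10)
  Stage 1: F_1 = 10^(2.50/10) = 1.778, G_1 = 10^(−2.50/10) = 0.5623
  Stage 2: F_2 = 10^(3.46/10) = 2.218, G_2 = 10^(13.8/10) = 23.99
Friis cascade:
  F = 1.778 + (2.218 − 1)/0.5623 = 3.945
NF = 10 log₁₀(3.945) = 5.96 dB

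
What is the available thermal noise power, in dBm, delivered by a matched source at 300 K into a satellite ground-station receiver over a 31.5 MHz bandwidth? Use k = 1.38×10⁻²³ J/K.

P_n = kTB = 1.38×10⁻²³ × 300 × 3.15×10⁷ = 1.30×10⁻¹³ W
In dBm: 10 log₁₀(1.30×10⁻¹³ / 10⁻³) = −98.8 dBm

−98.8 dBm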